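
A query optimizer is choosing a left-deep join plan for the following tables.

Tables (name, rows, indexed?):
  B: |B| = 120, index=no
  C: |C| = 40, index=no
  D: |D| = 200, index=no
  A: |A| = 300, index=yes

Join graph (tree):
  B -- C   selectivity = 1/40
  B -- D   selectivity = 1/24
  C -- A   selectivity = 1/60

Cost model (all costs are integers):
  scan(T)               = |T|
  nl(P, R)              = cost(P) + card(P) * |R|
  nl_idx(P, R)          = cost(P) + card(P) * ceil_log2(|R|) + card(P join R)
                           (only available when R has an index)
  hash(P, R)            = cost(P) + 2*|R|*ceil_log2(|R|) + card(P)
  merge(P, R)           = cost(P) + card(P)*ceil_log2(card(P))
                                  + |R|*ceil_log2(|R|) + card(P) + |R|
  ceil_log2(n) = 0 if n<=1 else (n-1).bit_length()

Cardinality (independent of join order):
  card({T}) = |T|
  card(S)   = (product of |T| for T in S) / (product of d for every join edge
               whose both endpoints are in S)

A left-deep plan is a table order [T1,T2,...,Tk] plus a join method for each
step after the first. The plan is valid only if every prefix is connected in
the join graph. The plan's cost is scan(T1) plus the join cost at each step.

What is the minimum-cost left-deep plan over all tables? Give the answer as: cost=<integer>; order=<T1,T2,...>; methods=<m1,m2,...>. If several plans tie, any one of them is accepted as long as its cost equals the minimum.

Selinger DP (subsets sized 1..n):
  {B}: scan cost=120, card=120
  {C}: scan cost=40, card=40
  {D}: scan cost=200, card=200
  {A}: scan cost=300, card=300
  {BC}: card=120; try (C,hash)→720, (B,merge)→1280, (C,merge)→1360, (B,hash)→1760, (B,nl)→4840, (C,nl)→4920; best=720 via (C,hash)
  {BD}: card=1000; try (B,hash)→2080, (D,merge)→2880, (B,merge)→2960, (D,hash)→3440, (D,nl)→24120, (B,nl)→24200; best=2080 via (B,hash)
  {AC}: card=200; try (A,nl_idx)→600, (C,hash)→1080, (A,merge)→3320, (C,merge)→3580, (A,hash)→5480, (A,nl)→12040 …(+1); best=600 via (A,nl_idx)
  {BCD}: card=1000; try (D,merge)→3480, (C,hash)→3560, (D,hash)→4040, (C,merge)→13360, (D,nl)→24720, (C,nl)→42080; best=3480 via (D,merge)
  {ABC}: card=600; try (A,nl_idx)→2400, (B,hash)→2480, (B,merge)→3360, (A,merge)→4680, (A,hash)→6240, (B,nl)→24600 …(+1); best=2400 via (A,nl_idx)
  {ABCD}: card=5000; try (D,hash)→6200, (A,hash)→9880, (D,merge)→10800, (A,merge)→17480, (A,nl_idx)→17480, (D,nl)→122400 …(+1); best=6200 via (D,hash)

cost=6200; order=B,C,A,D; methods=hash,nl_idx,hash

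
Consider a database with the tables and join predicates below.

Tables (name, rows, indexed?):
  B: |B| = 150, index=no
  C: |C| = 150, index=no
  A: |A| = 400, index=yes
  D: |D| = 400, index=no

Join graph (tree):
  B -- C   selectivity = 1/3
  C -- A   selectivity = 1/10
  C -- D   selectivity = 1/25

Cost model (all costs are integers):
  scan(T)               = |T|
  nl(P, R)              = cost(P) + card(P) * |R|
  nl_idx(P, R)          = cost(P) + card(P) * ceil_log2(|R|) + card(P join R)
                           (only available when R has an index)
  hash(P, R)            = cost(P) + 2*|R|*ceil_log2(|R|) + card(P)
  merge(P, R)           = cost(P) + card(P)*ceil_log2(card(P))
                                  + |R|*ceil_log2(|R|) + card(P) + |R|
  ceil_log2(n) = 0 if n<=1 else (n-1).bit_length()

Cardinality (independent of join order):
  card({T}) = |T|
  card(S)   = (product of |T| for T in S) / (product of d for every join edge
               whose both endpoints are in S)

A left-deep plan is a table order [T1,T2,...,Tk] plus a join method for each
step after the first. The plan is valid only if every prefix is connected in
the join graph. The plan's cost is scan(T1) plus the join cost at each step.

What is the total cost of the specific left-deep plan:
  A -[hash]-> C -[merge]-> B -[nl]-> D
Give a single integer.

120088550

step 1: scan A: cost=400, card=400
step 2: join C via hash
    card(P join C) = 400*150/(10) = 6000
    cost = 400 + 2*150*8 + 400 = 3200
step 3: join B via merge
    card(P join B) = 6000*150/(3) = 300000
    cost = 3200 + 6000*13 + 150*8 + 6000 + 150 = 88550
step 4: join D via nl
    card(P join D) = 300000*400/(25) = 4800000
    cost = 88550 + 300000*400 = 120088550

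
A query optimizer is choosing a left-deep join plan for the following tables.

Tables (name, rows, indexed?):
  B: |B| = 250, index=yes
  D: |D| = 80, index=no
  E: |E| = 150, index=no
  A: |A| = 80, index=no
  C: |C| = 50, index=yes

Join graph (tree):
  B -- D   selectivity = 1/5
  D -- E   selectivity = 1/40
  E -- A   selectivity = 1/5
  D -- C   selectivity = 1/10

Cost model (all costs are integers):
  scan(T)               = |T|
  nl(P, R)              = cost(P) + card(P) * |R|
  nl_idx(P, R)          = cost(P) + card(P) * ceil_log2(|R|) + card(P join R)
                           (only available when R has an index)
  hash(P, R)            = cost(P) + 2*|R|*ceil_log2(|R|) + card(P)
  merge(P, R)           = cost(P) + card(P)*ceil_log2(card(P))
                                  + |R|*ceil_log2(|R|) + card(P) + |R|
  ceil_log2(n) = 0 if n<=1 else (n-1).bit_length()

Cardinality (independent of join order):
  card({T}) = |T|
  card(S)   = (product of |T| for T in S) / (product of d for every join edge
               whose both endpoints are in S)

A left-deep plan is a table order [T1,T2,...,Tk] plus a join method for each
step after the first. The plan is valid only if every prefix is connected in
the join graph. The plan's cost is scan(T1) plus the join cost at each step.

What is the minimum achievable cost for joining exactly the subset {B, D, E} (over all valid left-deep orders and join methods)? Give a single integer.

Selinger DP over subsets of {B,D,E}:
  {B}: scan cost=250, card=250
  {D}: scan cost=80, card=80
  {E}: scan cost=150, card=150
  {BD}: card=4000; try (D,hash)→1620, (B,merge)→2970, (D,merge)→3140, (B,hash)→4160, (B,nl_idx)→4720, (B,nl)→20080 …(+1); best=1620 via (D,hash)
  {DE}: card=300; try (D,hash)→1420, (E,merge)→2070, (D,merge)→2140, (E,hash)→2560, (E,nl)→12080, (D,nl)→12150; best=1420 via (D,hash)
  {BDE}: card=15000; try (B,hash)→5720, (B,merge)→6670, (E,hash)→8020, (B,nl_idx)→18820, (E,merge)→54970, (B,nl)→76420 …(+1); best=5720 via (B,hash)

5720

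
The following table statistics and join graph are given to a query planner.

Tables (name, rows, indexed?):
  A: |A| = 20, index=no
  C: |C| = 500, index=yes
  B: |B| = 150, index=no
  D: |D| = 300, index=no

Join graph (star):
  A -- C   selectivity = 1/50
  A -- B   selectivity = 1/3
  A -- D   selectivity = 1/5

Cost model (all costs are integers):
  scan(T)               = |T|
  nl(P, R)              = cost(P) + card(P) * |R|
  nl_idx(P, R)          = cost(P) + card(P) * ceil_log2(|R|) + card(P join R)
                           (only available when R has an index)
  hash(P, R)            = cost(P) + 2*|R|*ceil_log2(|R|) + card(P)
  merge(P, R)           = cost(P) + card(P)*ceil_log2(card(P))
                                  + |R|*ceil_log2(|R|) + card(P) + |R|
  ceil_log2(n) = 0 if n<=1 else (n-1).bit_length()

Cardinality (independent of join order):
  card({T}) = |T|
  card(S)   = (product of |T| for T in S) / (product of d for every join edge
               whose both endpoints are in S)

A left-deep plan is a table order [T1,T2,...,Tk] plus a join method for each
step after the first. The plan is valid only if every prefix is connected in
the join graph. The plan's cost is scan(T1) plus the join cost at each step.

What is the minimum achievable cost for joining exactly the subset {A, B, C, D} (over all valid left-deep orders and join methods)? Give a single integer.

Selinger DP over subsets of {A,B,C,D}:
  {A}: scan cost=20, card=20
  {C}: scan cost=500, card=500
  {B}: scan cost=150, card=150
  {D}: scan cost=300, card=300
  {AC}: card=200; try (C,nl_idx)→400, (A,hash)→1200, (C,merge)→5140, (A,merge)→5620, (C,hash)→9040, (C,nl)→10020 …(+1); best=400 via (C,nl_idx)
  {AB}: card=1000; try (A,hash)→500, (B,merge)→1490, (A,merge)→1620, (B,hash)→2440, (B,nl)→3020, (A,nl)→3150; best=500 via (A,hash)
  {AD}: card=1200; try (A,hash)→800, (D,merge)→3140, (A,merge)→3420, (D,hash)→5440, (D,nl)→6020, (A,nl)→6300; best=800 via (A,hash)
  {ABC}: card=10000; try (B,hash)→3000, (B,merge)→3550, (C,hash)→10500, (C,merge)→16500, (C,nl_idx)→19500, (B,nl)→30400 …(+1); best=3000 via (B,hash)
  {ACD}: card=12000; try (D,merge)→5200, (D,hash)→6000, (C,hash)→11000, (C,merge)→20200, (C,nl_idx)→23600, (D,nl)→60400 …(+1); best=5200 via (D,merge)
  {ABD}: card=60000; try (B,hash)→4400, (D,hash)→6900, (D,merge)→14500, (B,merge)→16550, (B,nl)→180800, (D,nl)→300500; best=4400 via (B,hash)
  {ABCD}: card=600000; try (D,hash)→18400, (B,hash)→19600, (C,hash)→73400, (D,merge)→156000, (B,merge)→186550, (C,merge)→1029400 …(+4); best=18400 via (D,hash)

18400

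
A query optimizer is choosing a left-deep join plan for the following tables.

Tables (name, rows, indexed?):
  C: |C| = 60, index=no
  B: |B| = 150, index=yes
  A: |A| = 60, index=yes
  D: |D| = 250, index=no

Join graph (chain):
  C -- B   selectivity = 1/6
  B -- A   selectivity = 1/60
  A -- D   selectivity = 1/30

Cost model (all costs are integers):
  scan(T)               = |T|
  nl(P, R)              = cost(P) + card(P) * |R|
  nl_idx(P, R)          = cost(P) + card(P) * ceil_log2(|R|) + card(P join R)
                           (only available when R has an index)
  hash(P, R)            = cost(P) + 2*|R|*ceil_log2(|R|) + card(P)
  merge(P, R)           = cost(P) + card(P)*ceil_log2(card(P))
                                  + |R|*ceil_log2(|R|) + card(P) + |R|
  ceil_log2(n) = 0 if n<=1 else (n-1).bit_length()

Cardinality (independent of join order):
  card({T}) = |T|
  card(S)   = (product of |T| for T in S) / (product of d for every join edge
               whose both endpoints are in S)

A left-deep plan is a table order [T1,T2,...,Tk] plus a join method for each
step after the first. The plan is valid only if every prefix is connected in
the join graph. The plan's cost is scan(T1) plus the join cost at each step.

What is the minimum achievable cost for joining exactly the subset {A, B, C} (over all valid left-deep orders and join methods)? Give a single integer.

1560

Selinger DP over subsets of {A,B,C}:
  {C}: scan cost=60, card=60
  {B}: scan cost=150, card=150
  {A}: scan cost=60, card=60
  {BC}: card=1500; try (C,hash)→1020, (B,merge)→1830, (C,merge)→1920, (B,nl_idx)→2040, (B,hash)→2520, (B,nl)→9060 …(+1); best=1020 via (C,hash)
  {AB}: card=150; try (B,nl_idx)→690, (A,hash)→1020, (A,nl_idx)→1200, (B,merge)→1830, (A,merge)→1920, (B,hash)→2520 …(+2); best=690 via (B,nl_idx)
  {ABC}: card=1500; try (C,hash)→1560, (C,merge)→2460, (A,hash)→3240, (C,nl)→9690, (A,nl_idx)→11520, (A,merge)→19440 …(+1); best=1560 via (C,hash)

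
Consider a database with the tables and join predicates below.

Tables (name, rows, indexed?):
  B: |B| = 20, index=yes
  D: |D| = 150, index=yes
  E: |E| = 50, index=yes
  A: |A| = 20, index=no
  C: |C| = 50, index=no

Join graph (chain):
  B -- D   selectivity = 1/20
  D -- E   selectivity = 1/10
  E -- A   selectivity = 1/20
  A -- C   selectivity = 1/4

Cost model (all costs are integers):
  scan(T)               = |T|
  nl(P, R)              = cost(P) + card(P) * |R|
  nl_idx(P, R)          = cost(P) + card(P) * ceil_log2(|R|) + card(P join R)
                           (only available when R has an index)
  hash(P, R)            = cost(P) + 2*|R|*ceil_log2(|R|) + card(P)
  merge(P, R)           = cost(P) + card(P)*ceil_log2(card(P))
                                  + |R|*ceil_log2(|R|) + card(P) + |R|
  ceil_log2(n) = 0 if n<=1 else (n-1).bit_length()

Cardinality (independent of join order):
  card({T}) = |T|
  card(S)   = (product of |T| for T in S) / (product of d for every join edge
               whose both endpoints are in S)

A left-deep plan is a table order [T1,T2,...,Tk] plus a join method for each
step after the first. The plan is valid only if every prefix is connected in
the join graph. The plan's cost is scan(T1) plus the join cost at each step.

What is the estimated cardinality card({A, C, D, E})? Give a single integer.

9375

Tables in S: A(20), C(50), D(150), E(50)
Edges inside S: D-E(d=10), E-A(d=20), A-C(d=4)
numerator = 20 * 50 * 150 * 50 = 7500000
denominator = 10 * 20 * 4 = 800
card(S) = 7500000 / 800 = 9375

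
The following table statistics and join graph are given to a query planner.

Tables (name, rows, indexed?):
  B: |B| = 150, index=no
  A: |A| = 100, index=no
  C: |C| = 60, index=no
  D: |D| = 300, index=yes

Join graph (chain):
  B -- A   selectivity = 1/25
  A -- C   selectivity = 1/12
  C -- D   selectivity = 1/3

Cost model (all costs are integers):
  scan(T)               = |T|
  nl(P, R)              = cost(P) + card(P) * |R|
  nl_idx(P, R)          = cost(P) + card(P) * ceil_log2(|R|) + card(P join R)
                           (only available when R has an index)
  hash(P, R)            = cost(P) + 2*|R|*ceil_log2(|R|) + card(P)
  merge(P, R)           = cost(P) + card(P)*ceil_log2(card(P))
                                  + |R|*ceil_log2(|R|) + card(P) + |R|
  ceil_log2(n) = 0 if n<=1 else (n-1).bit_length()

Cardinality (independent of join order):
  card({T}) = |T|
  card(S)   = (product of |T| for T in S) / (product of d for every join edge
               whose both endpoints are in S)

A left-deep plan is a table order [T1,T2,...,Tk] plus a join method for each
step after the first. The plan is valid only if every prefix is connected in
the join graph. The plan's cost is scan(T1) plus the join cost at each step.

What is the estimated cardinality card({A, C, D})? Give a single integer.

Tables in S: A(100), C(60), D(300)
Edges inside S: A-C(d=12), C-D(d=3)
numerator = 100 * 60 * 300 = 1800000
denominator = 12 * 3 = 36
card(S) = 1800000 / 36 = 50000

50000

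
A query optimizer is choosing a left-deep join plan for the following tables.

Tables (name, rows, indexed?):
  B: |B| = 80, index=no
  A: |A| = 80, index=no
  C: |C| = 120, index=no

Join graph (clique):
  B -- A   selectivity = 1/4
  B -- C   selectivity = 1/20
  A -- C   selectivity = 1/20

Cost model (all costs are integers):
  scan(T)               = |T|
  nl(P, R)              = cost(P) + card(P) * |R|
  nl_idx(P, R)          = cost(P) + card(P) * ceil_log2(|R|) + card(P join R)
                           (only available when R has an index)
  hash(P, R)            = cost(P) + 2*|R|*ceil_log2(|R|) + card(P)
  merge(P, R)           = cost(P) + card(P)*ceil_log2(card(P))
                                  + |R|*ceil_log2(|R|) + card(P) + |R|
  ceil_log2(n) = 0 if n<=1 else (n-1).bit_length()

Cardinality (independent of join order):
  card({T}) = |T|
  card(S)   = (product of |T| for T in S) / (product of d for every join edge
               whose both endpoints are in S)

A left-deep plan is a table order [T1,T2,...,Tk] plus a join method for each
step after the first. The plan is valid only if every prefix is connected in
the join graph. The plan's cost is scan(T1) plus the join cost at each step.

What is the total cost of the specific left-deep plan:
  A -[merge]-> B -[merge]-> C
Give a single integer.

step 1: scan A: cost=80, card=80
step 2: join B via merge
    card(P join B) = 80*80/(4) = 1600
    cost = 80 + 80*7 + 80*7 + 80 + 80 = 1360
step 3: join C via merge
    card(P join C) = 1600*120/(20*20) = 480
    cost = 1360 + 1600*11 + 120*7 + 1600 + 120 = 21520

21520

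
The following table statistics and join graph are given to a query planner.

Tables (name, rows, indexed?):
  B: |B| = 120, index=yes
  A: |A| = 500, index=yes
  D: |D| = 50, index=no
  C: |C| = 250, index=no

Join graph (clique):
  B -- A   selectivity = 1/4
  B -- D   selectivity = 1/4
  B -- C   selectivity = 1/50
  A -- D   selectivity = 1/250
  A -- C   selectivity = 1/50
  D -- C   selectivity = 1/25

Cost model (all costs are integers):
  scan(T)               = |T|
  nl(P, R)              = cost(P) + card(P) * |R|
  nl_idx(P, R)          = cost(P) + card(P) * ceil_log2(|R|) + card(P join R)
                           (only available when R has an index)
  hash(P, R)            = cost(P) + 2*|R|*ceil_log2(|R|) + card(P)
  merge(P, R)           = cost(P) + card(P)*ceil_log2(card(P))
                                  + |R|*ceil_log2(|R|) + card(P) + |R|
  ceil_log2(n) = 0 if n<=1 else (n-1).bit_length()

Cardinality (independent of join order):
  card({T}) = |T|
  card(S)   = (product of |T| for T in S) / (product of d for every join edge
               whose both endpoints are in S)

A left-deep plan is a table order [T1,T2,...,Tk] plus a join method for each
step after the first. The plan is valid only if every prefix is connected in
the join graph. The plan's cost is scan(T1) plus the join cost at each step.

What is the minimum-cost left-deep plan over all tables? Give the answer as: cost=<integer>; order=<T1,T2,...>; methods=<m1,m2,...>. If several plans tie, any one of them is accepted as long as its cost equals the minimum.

Selinger DP (subsets sized 1..n):
  {B}: scan cost=120, card=120
  {A}: scan cost=500, card=500
  {D}: scan cost=50, card=50
  {C}: scan cost=250, card=250
  {AB}: card=15000; try (B,hash)→2680, (A,merge)→6080, (B,merge)→6460, (A,hash)→9240, (A,nl_idx)→16200, (B,nl_idx)→19000 …(+2); best=2680 via (B,hash)
  {BD}: card=1500; try (D,hash)→840, (B,merge)→1360, (D,merge)→1430, (B,hash)→1780, (B,nl_idx)→1900, (B,nl)→6050 …(+1); best=840 via (D,hash)
  {BC}: card=600; try (B,hash)→2180, (B,nl_idx)→2600, (C,merge)→3330, (B,merge)→3460, (C,hash)→4240, (C,nl)→30120 …(+1); best=2180 via (B,hash)
  {AD}: card=100; try (A,nl_idx)→600, (D,hash)→1600, (A,merge)→5400, (D,merge)→5850, (A,hash)→9100, (A,nl)→25050 …(+1); best=600 via (A,nl_idx)
  {AC}: card=2500; try (C,hash)→5000, (A,nl_idx)→5000, (A,merge)→7500, (C,merge)→7750, (A,hash)→9500, (A,nl)→125250 …(+1); best=5000 via (C,hash)
  {CD}: card=500; try (D,hash)→1100, (C,merge)→2650, (D,merge)→2850, (C,hash)→4100, (C,nl)→12550, (D,nl)→12750; best=1100 via (D,hash)
  {ABD}: card=750; try (B,nl_idx)→2050, (B,merge)→2360, (B,hash)→2380, (A,hash)→11340, (B,nl)→12600, (A,nl_idx)→15090 …(+5); best=2050 via (B,nl_idx)
  {ABC}: card=1500; try (A,nl_idx)→9080, (B,hash)→9180, (A,hash)→11780, (A,merge)→13780, (C,hash)→21680, (B,nl_idx)→24000 …(+5); best=9080 via (A,nl_idx)
  {BCD}: card=300; try (B,hash)→3280, (D,hash)→3380, (B,nl_idx)→4900, (C,hash)→6340, (B,merge)→7060, (D,merge)→9130 …(+4); best=3280 via (B,hash)
  {ACD}: card=20; try (C,merge)→3650, (C,hash)→4700, (A,nl_idx)→5620, (D,hash)→8100, (A,hash)→10600, (A,merge)→11100 …(+4); best=3650 via (C,merge)
  {ABCD}: card=3; try (B,nl_idx)→3793, (B,merge)→4730, (B,hash)→5350, (A,nl_idx)→5983, (B,nl)→6050, (C,hash)→6800 …(+8); best=3793 via (B,nl_idx)

cost=3793; order=D,A,C,B; methods=nl_idx,merge,nl_idx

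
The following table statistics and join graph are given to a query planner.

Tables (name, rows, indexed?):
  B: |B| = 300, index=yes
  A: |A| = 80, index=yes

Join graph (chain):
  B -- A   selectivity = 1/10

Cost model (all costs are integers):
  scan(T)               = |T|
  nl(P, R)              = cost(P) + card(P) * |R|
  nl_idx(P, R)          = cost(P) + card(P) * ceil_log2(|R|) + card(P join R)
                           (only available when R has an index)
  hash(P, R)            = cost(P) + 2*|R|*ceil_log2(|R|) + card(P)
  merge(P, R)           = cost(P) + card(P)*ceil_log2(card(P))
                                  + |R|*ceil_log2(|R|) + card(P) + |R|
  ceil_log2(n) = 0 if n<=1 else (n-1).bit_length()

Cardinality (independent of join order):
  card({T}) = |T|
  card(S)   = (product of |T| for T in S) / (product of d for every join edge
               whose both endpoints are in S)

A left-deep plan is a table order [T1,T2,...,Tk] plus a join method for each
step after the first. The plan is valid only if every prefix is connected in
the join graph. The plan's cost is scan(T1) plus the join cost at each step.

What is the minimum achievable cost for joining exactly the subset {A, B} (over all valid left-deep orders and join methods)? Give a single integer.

1720

Selinger DP over subsets of {A,B}:
  {B}: scan cost=300, card=300
  {A}: scan cost=80, card=80
  {AB}: card=2400; try (A,hash)→1720, (B,nl_idx)→3200, (B,merge)→3720, (A,merge)→3940, (A,nl_idx)→4800, (B,hash)→5560 …(+2); best=1720 via (A,hash)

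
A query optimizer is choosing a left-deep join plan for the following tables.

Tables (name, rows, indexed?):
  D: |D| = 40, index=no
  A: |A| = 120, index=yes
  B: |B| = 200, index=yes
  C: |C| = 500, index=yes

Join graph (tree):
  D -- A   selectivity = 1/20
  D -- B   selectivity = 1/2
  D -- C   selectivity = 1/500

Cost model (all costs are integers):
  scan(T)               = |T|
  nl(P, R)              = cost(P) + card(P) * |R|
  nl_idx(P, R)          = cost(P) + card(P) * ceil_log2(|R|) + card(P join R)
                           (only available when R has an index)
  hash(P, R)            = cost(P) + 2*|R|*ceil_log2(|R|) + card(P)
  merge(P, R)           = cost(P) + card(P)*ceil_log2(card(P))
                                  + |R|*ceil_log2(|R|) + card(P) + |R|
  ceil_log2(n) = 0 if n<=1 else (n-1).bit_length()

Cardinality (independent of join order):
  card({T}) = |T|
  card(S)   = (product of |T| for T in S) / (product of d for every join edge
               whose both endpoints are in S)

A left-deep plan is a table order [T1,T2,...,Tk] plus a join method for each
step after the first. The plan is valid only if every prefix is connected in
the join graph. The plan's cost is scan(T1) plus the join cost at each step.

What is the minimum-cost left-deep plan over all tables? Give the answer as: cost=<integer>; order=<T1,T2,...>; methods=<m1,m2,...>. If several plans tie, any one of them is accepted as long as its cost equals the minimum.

cost=4400; order=D,C,A,B; methods=nl_idx,nl_idx,hash

Selinger DP (subsets sized 1..n):
  {D}: scan cost=40, card=40
  {A}: scan cost=120, card=120
  {B}: scan cost=200, card=200
  {C}: scan cost=500, card=500
  {AD}: card=240; try (A,nl_idx)→560, (D,hash)→720, (A,merge)→1280, (D,merge)→1360, (A,hash)→1760, (A,nl)→4840 …(+1); best=560 via (A,nl_idx)
  {BD}: card=4000; try (D,hash)→880, (B,merge)→2120, (D,merge)→2280, (B,hash)→3280, (B,nl_idx)→4360, (B,nl)→8040 …(+1); best=880 via (D,hash)
  {CD}: card=40; try (C,nl_idx)→440, (D,hash)→1480, (C,merge)→5320, (D,merge)→5780, (C,hash)→9080, (C,nl)→20040 …(+1); best=440 via (C,nl_idx)
  {ABD}: card=24000; try (B,hash)→4000, (B,merge)→4520, (A,hash)→6560, (B,nl_idx)→26480, (B,nl)→48560, (A,nl_idx)→52880 …(+2); best=4000 via (B,hash)
  {ACD}: card=240; try (A,nl_idx)→960, (A,merge)→1680, (A,hash)→2160, (C,nl_idx)→2960, (A,nl)→5240, (C,merge)→7720 …(+2); best=960 via (A,nl_idx)
  {BCD}: card=4000; try (B,merge)→2520, (B,hash)→3680, (B,nl_idx)→4760, (B,nl)→8440, (C,hash)→13880, (C,nl_idx)→40880 …(+2); best=2520 via (B,merge)
  {ABCD}: card=24000; try (B,hash)→4400, (B,merge)→4920, (A,hash)→8200, (B,nl_idx)→26880, (C,hash)→37000, (B,nl)→48960 …(+6); best=4400 via (B,hash)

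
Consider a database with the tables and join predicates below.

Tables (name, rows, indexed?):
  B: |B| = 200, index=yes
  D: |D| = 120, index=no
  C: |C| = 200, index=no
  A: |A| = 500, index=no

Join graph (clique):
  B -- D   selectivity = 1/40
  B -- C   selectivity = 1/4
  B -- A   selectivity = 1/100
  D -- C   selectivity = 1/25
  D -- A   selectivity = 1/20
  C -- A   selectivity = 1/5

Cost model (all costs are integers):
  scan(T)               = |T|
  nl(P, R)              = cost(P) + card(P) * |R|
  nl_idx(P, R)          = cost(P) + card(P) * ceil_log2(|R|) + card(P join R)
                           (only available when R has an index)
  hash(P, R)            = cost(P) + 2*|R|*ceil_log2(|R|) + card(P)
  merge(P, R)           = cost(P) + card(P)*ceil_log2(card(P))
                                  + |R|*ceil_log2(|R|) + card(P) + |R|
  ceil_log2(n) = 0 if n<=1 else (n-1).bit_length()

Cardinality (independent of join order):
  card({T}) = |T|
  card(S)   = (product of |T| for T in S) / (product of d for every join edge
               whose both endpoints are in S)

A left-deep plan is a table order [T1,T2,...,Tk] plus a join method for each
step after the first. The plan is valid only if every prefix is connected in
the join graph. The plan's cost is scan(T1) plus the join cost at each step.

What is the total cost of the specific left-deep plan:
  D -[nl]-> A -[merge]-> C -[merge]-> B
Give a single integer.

169920

step 1: scan D: cost=120, card=120
step 2: join A via nl
    card(P join A) = 120*500/(20) = 3000
    cost = 120 + 120*500 = 60120
step 3: join C via merge
    card(P join C) = 3000*200/(25*5) = 4800
    cost = 60120 + 3000*12 + 200*8 + 3000 + 200 = 100920
step 4: join B via merge
    card(P join B) = 4800*200/(40*4*100) = 60
    cost = 100920 + 4800*13 + 200*8 + 4800 + 200 = 169920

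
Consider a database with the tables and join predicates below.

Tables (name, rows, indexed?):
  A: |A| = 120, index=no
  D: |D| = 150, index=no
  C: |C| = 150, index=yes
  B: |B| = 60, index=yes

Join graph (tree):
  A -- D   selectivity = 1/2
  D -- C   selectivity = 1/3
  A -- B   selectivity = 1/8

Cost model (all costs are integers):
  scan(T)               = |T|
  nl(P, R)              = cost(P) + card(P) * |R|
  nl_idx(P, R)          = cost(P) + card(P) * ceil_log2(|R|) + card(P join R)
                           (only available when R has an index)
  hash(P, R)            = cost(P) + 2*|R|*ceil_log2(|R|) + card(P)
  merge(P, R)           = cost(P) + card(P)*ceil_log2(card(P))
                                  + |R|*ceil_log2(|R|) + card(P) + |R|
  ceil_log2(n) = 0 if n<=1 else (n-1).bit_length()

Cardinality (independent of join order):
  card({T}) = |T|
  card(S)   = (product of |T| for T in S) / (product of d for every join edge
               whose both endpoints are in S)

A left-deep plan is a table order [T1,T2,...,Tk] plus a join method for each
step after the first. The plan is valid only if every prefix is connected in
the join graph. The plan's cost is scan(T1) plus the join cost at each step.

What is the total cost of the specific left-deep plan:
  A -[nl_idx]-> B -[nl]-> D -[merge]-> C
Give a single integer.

1353090

step 1: scan A: cost=120, card=120
step 2: join B via nl_idx
    card(P join B) = 120*60/(8) = 900
    cost = 120 + 120*6 + 900 = 1740
step 3: join D via nl
    card(P join D) = 900*150/(2) = 67500
    cost = 1740 + 900*150 = 136740
step 4: join C via merge
    card(P join C) = 67500*150/(3) = 3375000
    cost = 136740 + 67500*17 + 150*8 + 67500 + 150 = 1353090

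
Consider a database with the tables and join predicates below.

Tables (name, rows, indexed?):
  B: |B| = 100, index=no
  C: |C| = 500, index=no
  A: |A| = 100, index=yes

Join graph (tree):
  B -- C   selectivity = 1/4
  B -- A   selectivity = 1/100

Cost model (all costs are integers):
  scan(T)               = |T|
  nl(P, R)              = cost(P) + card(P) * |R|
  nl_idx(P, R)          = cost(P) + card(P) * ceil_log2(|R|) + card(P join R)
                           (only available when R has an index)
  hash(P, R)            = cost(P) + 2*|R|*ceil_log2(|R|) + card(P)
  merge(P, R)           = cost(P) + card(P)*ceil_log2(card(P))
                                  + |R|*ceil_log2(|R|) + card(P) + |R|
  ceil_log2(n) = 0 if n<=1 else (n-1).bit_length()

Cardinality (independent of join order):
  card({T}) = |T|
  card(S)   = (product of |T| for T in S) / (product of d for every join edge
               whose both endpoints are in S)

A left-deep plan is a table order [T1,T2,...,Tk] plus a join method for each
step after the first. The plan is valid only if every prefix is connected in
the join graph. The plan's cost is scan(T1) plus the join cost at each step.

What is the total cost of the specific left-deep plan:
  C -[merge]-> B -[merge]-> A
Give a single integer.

194600

step 1: scan C: cost=500, card=500
step 2: join B via merge
    card(P join B) = 500*100/(4) = 12500
    cost = 500 + 500*9 + 100*7 + 500 + 100 = 6300
step 3: join A via merge
    card(P join A) = 12500*100/(100) = 12500
    cost = 6300 + 12500*14 + 100*7 + 12500 + 100 = 194600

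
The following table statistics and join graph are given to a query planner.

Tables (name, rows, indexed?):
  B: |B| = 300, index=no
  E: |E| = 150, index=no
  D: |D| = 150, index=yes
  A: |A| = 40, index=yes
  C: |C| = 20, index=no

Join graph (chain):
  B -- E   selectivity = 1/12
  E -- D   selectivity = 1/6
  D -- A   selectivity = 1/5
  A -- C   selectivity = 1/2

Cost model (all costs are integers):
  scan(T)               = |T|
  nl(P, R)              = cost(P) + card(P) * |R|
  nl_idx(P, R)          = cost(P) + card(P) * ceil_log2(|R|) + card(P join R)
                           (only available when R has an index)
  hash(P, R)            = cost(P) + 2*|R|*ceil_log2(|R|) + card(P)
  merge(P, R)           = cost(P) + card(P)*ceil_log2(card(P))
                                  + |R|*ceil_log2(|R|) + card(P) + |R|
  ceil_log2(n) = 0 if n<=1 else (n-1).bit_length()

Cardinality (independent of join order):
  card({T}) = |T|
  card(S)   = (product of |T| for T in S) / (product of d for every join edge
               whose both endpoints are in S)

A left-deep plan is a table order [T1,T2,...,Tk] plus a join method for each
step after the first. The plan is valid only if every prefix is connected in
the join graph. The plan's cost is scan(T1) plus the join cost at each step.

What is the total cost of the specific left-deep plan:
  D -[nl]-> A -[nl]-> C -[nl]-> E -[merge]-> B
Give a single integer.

step 1: scan D: cost=150, card=150
step 2: join A via nl
    card(P join A) = 150*40/(5) = 1200
    cost = 150 + 150*40 = 6150
step 3: join C via nl
    card(P join C) = 1200*20/(2) = 12000
    cost = 6150 + 1200*20 = 30150
step 4: join E via nl
    card(P join E) = 12000*150/(6) = 300000
    cost = 30150 + 12000*150 = 1830150
step 5: join B via merge
    card(P join B) = 300000*300/(12) = 7500000
    cost = 1830150 + 300000*19 + 300*9 + 300000 + 300 = 7833150

7833150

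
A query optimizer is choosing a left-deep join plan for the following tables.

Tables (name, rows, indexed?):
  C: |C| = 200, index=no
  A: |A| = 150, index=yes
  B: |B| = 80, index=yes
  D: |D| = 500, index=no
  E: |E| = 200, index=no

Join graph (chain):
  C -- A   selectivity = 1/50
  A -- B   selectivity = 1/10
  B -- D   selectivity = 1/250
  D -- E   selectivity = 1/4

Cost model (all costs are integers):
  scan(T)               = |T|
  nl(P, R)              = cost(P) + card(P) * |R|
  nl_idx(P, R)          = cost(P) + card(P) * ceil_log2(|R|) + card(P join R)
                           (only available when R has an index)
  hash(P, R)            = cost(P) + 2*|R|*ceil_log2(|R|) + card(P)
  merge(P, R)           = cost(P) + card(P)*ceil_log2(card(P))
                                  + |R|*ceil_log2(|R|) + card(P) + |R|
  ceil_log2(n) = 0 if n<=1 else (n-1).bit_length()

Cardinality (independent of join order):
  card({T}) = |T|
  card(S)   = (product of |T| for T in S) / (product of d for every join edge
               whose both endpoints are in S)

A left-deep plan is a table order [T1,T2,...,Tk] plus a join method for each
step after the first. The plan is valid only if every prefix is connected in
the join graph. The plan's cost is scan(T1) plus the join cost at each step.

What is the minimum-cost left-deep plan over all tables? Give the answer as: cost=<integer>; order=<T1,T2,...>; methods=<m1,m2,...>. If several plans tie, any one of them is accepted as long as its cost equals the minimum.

Selinger DP (subsets sized 1..n):
  {C}: scan cost=200, card=200
  {A}: scan cost=150, card=150
  {B}: scan cost=80, card=80
  {D}: scan cost=500, card=500
  {E}: scan cost=200, card=200
  {AC}: card=600; try (A,nl_idx)→2400, (A,hash)→2800, (C,merge)→3300, (A,merge)→3350, (C,hash)→3500, (C,nl)→30150 …(+1); best=2400 via (A,nl_idx)
  {AB}: card=1200; try (B,hash)→1420, (A,nl_idx)→1920, (A,merge)→2070, (B,merge)→2140, (B,nl_idx)→2400, (A,hash)→2560 …(+2); best=1420 via (B,hash)
  {BD}: card=160; try (B,hash)→2120, (B,nl_idx)→4160, (D,merge)→5720, (B,merge)→6140, (D,hash)→9160, (D,nl)→40080 …(+1); best=2120 via (B,hash)
  {DE}: card=25000; try (E,hash)→4200, (D,merge)→7000, (E,merge)→7300, (D,hash)→9400, (D,nl)→100200, (E,nl)→100500; best=4200 via (E,hash)
  {ABC}: card=4800; try (B,hash)→4120, (C,hash)→5820, (B,merge)→9640, (B,nl_idx)→11400, (C,merge)→17620, (B,nl)→50400 …(+1); best=4120 via (B,hash)
  {ABD}: card=2400; try (A,hash)→4680, (A,merge)→4910, (A,nl_idx)→5800, (D,hash)→11620, (D,merge)→20820, (A,nl)→26120 …(+1); best=4680 via (A,hash)
  {BDE}: card=8000; try (E,merge)→5360, (E,hash)→5480, (B,hash)→30320, (E,nl)→34120, (B,nl_idx)→187200, (B,merge)→404840 …(+1); best=5360 via (E,merge)
  {ABCD}: card=9600; try (C,hash)→10280, (D,hash)→17920, (C,merge)→37680, (D,merge)→76320, (C,nl)→484680, (D,nl)→2404120; best=10280 via (C,hash)
  {ABDE}: card=120000; try (E,hash)→10280, (A,hash)→15760, (E,merge)→37680, (A,merge)→118710, (A,nl_idx)→189360, (E,nl)→484680 …(+1); best=10280 via (E,hash)
  {ABCDE}: card=480000; try (E,hash)→23080, (C,hash)→133480, (E,merge)→156080, (E,nl)→1930280, (C,merge)→2172080, (C,nl)→24010280; best=23080 via (E,hash)

cost=23080; order=D,B,A,C,E; methods=hash,hash,hash,hash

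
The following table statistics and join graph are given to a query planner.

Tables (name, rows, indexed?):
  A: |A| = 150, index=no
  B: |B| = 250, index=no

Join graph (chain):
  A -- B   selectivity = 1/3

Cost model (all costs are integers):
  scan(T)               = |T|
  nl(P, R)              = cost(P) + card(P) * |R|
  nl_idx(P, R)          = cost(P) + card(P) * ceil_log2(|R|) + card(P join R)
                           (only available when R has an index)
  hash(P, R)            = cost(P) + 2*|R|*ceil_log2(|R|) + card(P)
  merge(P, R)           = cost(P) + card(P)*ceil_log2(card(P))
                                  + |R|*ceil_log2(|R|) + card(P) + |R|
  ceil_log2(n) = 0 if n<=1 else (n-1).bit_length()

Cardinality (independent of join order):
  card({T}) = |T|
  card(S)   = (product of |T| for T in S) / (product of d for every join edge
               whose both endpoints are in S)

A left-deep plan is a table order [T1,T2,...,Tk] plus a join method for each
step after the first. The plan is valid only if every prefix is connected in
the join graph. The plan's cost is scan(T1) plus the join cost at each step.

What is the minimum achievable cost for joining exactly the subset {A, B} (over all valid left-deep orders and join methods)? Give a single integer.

2900

Selinger DP over subsets of {A,B}:
  {A}: scan cost=150, card=150
  {B}: scan cost=250, card=250
  {AB}: card=12500; try (A,hash)→2900, (B,merge)→3750, (A,merge)→3850, (B,hash)→4300, (B,nl)→37650, (A,nl)→37750; best=2900 via (A,hash)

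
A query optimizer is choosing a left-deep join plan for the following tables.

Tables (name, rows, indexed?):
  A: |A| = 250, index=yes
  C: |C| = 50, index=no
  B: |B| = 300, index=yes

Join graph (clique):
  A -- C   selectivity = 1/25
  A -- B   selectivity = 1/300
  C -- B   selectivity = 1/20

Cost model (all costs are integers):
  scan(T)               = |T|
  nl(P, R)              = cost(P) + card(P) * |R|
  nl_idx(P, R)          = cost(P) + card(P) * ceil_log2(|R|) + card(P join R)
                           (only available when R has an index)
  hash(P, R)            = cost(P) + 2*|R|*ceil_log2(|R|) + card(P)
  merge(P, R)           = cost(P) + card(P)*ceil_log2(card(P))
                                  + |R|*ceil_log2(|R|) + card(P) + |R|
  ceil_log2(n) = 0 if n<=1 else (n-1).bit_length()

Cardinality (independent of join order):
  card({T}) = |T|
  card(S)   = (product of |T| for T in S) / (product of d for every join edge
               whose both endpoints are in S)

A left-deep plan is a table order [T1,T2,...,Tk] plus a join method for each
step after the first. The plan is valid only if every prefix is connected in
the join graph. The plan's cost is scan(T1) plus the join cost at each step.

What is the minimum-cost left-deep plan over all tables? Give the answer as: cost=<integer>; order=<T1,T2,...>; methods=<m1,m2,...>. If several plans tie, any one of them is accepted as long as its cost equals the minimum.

cost=3600; order=A,B,C; methods=nl_idx,hash

Selinger DP (subsets sized 1..n):
  {A}: scan cost=250, card=250
  {C}: scan cost=50, card=50
  {B}: scan cost=300, card=300
  {AC}: card=500; try (A,nl_idx)→950, (C,hash)→1100, (A,merge)→2650, (C,merge)→2850, (A,hash)→4100, (A,nl)→12550 …(+1); best=950 via (A,nl_idx)
  {AB}: card=250; try (B,nl_idx)→2750, (A,nl_idx)→2950, (A,hash)→4600, (B,merge)→5500, (A,merge)→5550, (B,hash)→5900 …(+2); best=2750 via (B,nl_idx)
  {BC}: card=750; try (C,hash)→1200, (B,nl_idx)→1250, (B,merge)→3400, (C,merge)→3650, (B,hash)→5500, (B,nl)→15050 …(+1); best=1200 via (C,hash)
  {ABC}: card=25; try (C,hash)→3600, (C,merge)→5350, (B,nl_idx)→5475, (A,hash)→5950, (B,hash)→6850, (A,nl_idx)→7225 …(+5); best=3600 via (C,hash)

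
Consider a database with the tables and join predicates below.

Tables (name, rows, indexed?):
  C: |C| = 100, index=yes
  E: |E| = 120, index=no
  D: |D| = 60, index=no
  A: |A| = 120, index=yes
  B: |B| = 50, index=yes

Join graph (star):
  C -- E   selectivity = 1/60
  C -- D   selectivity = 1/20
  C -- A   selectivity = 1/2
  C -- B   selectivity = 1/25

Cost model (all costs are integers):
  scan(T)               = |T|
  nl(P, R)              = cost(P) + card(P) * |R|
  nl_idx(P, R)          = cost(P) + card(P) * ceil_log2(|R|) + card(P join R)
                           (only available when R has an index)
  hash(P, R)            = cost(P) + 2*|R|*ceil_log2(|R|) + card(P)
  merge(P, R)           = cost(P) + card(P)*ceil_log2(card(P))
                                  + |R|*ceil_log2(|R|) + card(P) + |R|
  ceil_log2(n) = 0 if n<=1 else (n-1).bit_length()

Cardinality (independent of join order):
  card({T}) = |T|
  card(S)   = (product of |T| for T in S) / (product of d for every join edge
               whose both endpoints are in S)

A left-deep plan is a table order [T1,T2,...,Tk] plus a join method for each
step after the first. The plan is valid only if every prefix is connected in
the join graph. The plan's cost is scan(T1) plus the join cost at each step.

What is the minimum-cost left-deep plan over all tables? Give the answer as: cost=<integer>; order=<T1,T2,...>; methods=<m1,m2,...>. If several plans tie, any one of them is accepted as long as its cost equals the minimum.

cost=5960; order=E,C,B,D,A; methods=nl_idx,hash,hash,hash

Selinger DP (subsets sized 1..n):
  {C}: scan cost=100, card=100
  {E}: scan cost=120, card=120
  {D}: scan cost=60, card=60
  {A}: scan cost=120, card=120
  {B}: scan cost=50, card=50
  {CE}: card=200; try (C,nl_idx)→1160, (C,hash)→1640, (E,merge)→1860, (E,hash)→1880, (C,merge)→1880, (E,nl)→12100 …(+1); best=1160 via (C,nl_idx)
  {CD}: card=300; try (C,nl_idx)→780, (D,hash)→920, (C,merge)→1280, (D,merge)→1320, (C,hash)→1520, (C,nl)→6060 …(+1); best=780 via (C,nl_idx)
  {AC}: card=6000; try (C,hash)→1640, (A,merge)→1860, (C,merge)→1880, (A,hash)→1880, (A,nl_idx)→6800, (C,nl_idx)→6960 …(+2); best=1640 via (C,hash)
  {BC}: card=200; try (C,nl_idx)→600, (B,hash)→800, (B,nl_idx)→900, (C,merge)→1200, (B,merge)→1250, (C,hash)→1500 …(+2); best=600 via (C,nl_idx)
  {CDE}: card=600; try (D,hash)→2080, (E,hash)→2760, (D,merge)→3380, (E,merge)→4740, (D,nl)→13160, (E,nl)→36780; best=2080 via (D,hash)
  {ACE}: card=12000; try (A,hash)→3040, (A,merge)→3920, (E,hash)→9320, (A,nl_idx)→14560, (A,nl)→25160, (E,merge)→86600 …(+1); best=3040 via (A,hash)
  {BCE}: card=400; try (B,hash)→1960, (E,hash)→2480, (B,nl_idx)→2760, (B,merge)→3310, (E,merge)→3360, (B,nl)→11160 …(+1); best=1960 via (B,hash)
  {ACD}: card=18000; try (A,hash)→2760, (A,merge)→4740, (D,hash)→8360, (A,nl_idx)→20880, (A,nl)→36780, (D,merge)→86060 …(+1); best=2760 via (A,hash)
  {BCD}: card=600; try (D,hash)→1520, (B,hash)→1680, (D,merge)→2820, (B,nl_idx)→3180, (B,merge)→4130, (D,nl)→12600 …(+1); best=1520 via (D,hash)
  {ABC}: card=12000; try (A,hash)→2480, (A,merge)→3360, (B,hash)→8240, (A,nl_idx)→14000, (A,nl)→24600, (B,nl_idx)→49640 …(+2); best=2480 via (A,hash)
  {ACDE}: card=36000; try (A,hash)→4360, (A,merge)→9640, (D,hash)→15760, (E,hash)→22440, (A,nl_idx)→42280, (A,nl)→74080 …(+4); best=4360 via (A,hash)
  {BCDE}: card=1200; try (D,hash)→3080, (B,hash)→3280, (E,hash)→3800, (D,merge)→6380, (B,nl_idx)→6880, (B,merge)→9030 …(+4); best=3080 via (D,hash)
  {ABCE}: card=24000; try (A,hash)→4040, (A,merge)→6920, (B,hash)→15640, (E,hash)→16160, (A,nl_idx)→28760, (A,nl)→49960 …(+5); best=4040 via (A,hash)
  {ABCD}: card=36000; try (A,hash)→3800, (A,merge)→9080, (D,hash)→15200, (B,hash)→21360, (A,nl_idx)→41720, (A,nl)→73520 …(+5); best=3800 via (A,hash)
  {ABCDE}: card=72000; try (A,hash)→5960, (A,merge)→18440, (D,hash)→28760, (B,hash)→40960, (E,hash)→41480, (A,nl_idx)→83480 …(+8); best=5960 via (A,hash)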